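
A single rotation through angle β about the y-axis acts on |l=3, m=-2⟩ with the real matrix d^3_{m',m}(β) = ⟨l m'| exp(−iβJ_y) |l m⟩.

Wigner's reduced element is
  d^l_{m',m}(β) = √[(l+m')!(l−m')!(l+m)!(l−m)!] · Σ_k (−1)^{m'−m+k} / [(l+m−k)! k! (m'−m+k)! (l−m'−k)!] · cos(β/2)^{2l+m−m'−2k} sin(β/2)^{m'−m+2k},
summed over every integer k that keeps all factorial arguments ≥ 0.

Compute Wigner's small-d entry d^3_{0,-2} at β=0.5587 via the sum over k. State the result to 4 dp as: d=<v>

d=0.3263

d^3_{0,-2}(β=0.5587) via Wigner's sum:
Half-angle: c=0.961235, s=0.275731. N=√(6·6·1·120)=65.726707
k: max(0,(-2)−(0))=0 … min(3+(-2),3−(0))=1
  k=0: (−1)^2·65.7267/(12)·0.9612^4·0.2757^2 = +0.355508
  k=1: (−1)^3·65.7267/(12)·0.9612^2·0.2757^4 = -0.029252
d^3_{0,-2}(0.5587) = +0.355508 -0.029252 = +0.326256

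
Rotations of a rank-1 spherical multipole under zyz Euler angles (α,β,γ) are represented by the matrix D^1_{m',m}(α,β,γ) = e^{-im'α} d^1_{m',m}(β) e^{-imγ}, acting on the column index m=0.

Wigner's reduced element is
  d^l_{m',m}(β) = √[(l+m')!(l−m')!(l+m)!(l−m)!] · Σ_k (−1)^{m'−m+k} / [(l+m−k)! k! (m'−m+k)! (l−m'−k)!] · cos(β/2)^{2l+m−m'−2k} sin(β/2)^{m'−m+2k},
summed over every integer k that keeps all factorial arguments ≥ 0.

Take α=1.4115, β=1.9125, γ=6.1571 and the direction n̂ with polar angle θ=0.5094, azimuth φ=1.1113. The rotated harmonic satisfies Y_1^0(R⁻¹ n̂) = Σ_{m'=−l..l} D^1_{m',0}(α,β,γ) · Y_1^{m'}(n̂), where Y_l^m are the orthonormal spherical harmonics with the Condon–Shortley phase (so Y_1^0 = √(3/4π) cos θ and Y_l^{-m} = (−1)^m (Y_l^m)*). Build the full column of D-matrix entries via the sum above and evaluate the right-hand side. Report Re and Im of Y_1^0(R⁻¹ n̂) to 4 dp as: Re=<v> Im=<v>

Re=0.0715 Im=0.0000

Need the full column D^1_{m',0} for m'=−1..1 at α=1.4115, β=1.9125, γ=6.1571.
cos(β/2)=0.576588, sin(β/2)=0.817035
d^1_{-1,0}: single k=1 term ⇒ +0.666226;  D = +0.105679+0.657791i
d^1_{0,0}: k∈[0..1] ⇒ +0.332454 -0.667546 = -0.335093;  D = -0.335093+0.000000i
d^1_{1,0}: single k=0 term ⇒ -0.666226;  D = -0.105679+0.657791i
Y_1^{m'}(θ=0.5094,φ=1.1113) and Σ D·Y over m':
  (+0.1057+0.6578i)·(+0.0747-0.1510i)  (-0.3351+0.0000i)·(+0.4266+0.0000i)  (-0.1057+0.6578i)·(-0.0747-0.1510i)
Y_1^0(R⁻¹ n̂) = +0.071513+0.000000i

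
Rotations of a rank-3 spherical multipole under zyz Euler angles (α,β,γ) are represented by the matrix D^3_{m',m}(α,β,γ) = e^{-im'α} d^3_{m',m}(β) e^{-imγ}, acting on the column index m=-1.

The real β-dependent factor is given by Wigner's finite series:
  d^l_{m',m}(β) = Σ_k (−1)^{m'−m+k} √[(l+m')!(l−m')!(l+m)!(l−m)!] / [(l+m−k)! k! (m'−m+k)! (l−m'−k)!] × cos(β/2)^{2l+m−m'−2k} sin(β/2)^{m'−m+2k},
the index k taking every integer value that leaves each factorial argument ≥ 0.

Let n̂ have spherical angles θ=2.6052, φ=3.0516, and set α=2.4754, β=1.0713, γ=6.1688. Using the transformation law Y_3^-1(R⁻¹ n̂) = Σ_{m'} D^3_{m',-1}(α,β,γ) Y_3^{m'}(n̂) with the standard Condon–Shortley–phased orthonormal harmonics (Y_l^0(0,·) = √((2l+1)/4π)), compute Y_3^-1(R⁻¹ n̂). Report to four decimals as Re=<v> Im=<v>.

Re=-0.2960 Im=0.1240

Need the full column D^3_{m',-1} for m'=−3..3 at α=2.4754, β=1.0713, γ=6.1688.
cos(β/2)=0.859937, sin(β/2)=0.510400
d^3_{-3,-1}: single k=2 term ⇒ +0.551739;  D = +0.284694+0.472616i
d^3_{-2,-1}: k∈[1..2] ⇒ +0.759004 -0.534764 = +0.224240;  D = +0.027740-0.222517i
d^3_{-1,-1}: k∈[0..2] ⇒ +0.404390 -1.139667 +0.301112 = -0.434166;  D = +0.308478-0.305518i
d^3_{0,-1}: k∈[0..2] ⇒ -0.831447 +0.878707 -0.103184 = -0.055924;  D = -0.055558+0.006383i
d^3_{1,-1}: k∈[0..2] ⇒ +0.854751 -0.401482 +0.017679 = +0.470948;  D = -0.401049-0.246884i
d^3_{2,-1}: k∈[0..1] ⇒ -0.534764 +0.094193 = -0.440571;  D = -0.152227-0.413436i
d^3_{3,-1}: single k=0 term ⇒ +0.194367;  D = +0.059922-0.184900i
Y_3^{m'}(θ=2.6052,φ=3.0516) and Σ D·Y over m':
  (+0.2847+0.4726i)·(-0.0537-0.0149i)  (+0.0277-0.2225i)·(-0.2257-0.0411i)  (+0.3085-0.3055i)·(-0.4432-0.0400i)  (-0.0556+0.0064i)·(-0.2227+0.0000i)  (-0.4010-0.2469i)·(+0.4432-0.0400i)  (-0.1522-0.4134i)·(-0.2257+0.0411i)  (+0.0599-0.1849i)·(+0.0537-0.0149i)
Y_3^-1(R⁻¹ n̂) = -0.296008+0.124012i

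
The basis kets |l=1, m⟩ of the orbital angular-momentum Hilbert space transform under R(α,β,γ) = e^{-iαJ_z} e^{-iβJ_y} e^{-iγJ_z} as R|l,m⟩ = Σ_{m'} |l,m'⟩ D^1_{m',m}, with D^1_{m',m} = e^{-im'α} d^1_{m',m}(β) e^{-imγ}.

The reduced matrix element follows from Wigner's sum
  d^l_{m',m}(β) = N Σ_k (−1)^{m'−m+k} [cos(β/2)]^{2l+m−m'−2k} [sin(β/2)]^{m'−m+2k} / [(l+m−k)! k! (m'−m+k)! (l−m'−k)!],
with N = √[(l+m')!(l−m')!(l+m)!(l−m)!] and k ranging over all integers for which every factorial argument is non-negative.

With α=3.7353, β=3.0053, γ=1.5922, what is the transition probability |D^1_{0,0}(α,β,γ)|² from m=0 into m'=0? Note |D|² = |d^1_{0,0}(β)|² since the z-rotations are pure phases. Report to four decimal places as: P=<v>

First d^1_{0,0}(β=3.0053), then the phase factors e^{-i(0)α} and e^{-i(0)γ}:
With c≡cos(β/2)=0.068094 and s≡sin(β/2)=0.997679, N=[1·1·1·1]^{1/2}=1.000000
k∈{0,1} keeps every argument non-negative
  k=0: (−1)^0·1.0000/(1)·0.0681^2·0.9977^0 = +0.004637
  k=1: (−1)^1·1.0000/(1)·0.0681^0·0.9977^2 = -0.995363
d^1_{0,0}(3.0053) = +0.004637 -0.995363 = -0.990727
|D^1_{0,0}|² = |d^1_{0,0}(β)|² = (-0.990727)² = 0.981539 (the z-rotation phases have unit modulus)

P=0.9815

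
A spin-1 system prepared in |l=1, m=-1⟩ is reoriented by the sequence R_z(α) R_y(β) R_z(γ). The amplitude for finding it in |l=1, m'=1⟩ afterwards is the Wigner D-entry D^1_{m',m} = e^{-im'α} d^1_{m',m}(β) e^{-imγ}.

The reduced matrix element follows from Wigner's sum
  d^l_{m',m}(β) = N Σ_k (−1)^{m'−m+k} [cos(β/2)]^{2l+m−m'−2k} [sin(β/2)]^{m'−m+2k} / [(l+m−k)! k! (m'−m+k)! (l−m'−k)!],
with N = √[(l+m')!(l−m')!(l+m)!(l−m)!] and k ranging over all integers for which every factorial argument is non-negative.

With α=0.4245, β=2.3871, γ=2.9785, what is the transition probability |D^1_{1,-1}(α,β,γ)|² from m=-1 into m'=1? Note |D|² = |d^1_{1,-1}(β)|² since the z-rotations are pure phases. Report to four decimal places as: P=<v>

P=0.7470

Split into d^1_{1,-1}(β=2.3871) × two z-phases.
Half-angle: c=0.368362, s=0.929683. N=√(2·1·1·2)=2.000000
k∈{0} keeps every argument non-negative
  k=0: (−1)^2·2.0000/(2)·0.3684^0·0.9297^2 = +0.864310
d^1_{1,-1}(2.3871) = +0.864310
|D^1_{1,-1}|² = |d^1_{1,-1}(β)|² = (+0.864310)² = 0.747031 (the z-rotation phases have unit modulus)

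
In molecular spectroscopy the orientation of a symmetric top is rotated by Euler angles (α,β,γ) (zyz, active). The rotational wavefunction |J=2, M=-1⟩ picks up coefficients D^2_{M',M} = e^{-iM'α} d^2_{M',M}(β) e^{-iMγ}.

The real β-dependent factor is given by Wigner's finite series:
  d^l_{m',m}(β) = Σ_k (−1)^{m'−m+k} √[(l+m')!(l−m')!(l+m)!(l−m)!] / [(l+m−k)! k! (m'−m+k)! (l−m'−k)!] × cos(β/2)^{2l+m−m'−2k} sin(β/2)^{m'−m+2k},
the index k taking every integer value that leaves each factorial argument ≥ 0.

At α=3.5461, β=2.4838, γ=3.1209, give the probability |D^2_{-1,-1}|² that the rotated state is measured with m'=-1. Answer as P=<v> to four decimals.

Split into d^2_{-1,-1}(β=2.4838) × two z-phases.
With c≡cos(β/2)=0.322999 and s≡sin(β/2)=0.946399, N=[1·6·1·6]^{1/2}=6.000000
k∈{0,1} keeps every argument non-negative
  k=0: (−1)^0·6.0000/(6)·0.3230^4·0.9464^0 = +0.010884
  k=1: (−1)^1·6.0000/(2)·0.3230^2·0.9464^2 = -0.280331
d^2_{-1,-1}(2.4838) = +0.010884 -0.280331 = -0.269447
|D^2_{-1,-1}|² = |d^2_{-1,-1}(β)|² = (-0.269447)² = 0.072602 (the z-rotation phases have unit modulus)

P=0.0726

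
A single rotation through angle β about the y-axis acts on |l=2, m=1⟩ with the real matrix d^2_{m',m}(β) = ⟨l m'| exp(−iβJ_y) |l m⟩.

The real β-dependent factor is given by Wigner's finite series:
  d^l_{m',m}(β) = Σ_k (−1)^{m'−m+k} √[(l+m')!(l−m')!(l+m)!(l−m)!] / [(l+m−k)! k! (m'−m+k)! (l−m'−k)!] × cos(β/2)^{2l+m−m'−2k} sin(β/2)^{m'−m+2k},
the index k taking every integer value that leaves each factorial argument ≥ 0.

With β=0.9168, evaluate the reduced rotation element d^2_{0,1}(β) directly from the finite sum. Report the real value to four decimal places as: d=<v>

d^2_{0,1}(β=0.9168) via Wigner's sum:
With c≡cos(β/2)=0.896762 and s≡sin(β/2)=0.442514, N=[2·2·6·1]^{1/2}=4.898979
Admissible k: 1..2 (factorial args all ≥0)
  k=1: (−1)^0·4.8990/(2)·0.8968^3·0.4425^1 = +0.781688
  k=2: (−1)^1·4.8990/(2)·0.8968^1·0.4425^3 = -0.190341
d^2_{0,1}(0.9168) = +0.781688 -0.190341 = +0.591347

d=0.5913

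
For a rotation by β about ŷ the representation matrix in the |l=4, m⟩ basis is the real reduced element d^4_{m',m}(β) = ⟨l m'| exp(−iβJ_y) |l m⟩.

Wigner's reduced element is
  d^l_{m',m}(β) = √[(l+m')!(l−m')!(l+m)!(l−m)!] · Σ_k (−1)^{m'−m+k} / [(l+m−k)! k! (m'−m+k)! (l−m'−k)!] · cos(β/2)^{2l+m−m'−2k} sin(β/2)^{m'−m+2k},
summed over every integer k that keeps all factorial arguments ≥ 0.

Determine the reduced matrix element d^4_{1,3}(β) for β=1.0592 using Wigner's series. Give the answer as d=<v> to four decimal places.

d=0.3589

d^4_{1,3}(β=1.0592) via Wigner's sum:
Half-angle: c=0.863009, s=0.505188. N=√(120·6·5040·1)=1904.940944
Admissible k: 2..3 (factorial args all ≥0)
  k=2: (−1)^0·1904.9409/(240)·0.8630^6·0.5052^2 = +0.836892
  k=3: (−1)^1·1904.9409/(144)·0.8630^4·0.5052^4 = -0.477962
d^4_{1,3}(1.0592) = +0.836892 -0.477962 = +0.358930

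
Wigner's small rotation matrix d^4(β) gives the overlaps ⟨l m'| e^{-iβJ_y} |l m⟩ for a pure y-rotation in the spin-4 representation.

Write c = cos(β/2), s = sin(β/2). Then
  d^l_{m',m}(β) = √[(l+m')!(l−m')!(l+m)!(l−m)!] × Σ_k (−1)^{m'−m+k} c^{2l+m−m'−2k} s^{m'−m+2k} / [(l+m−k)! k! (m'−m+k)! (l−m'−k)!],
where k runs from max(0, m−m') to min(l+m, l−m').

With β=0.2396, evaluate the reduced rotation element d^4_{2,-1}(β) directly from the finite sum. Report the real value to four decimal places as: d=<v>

d=-0.0228

d^4_{2,-1}(β=0.2396) via Wigner's sum:
c=cos(0.2396/2)=0.992833, s=sin(0.2396/2)=0.119514; N=√[720·2·6·120]=1018.233765
k: max(0,(-1)−(2))=0 … min(4+(-1),4−(2))=2
  k=0: (−1)^3·1018.2338/(72)·0.9928^5·0.1195^3 = -0.023289
  k=1: (−1)^4·1018.2338/(48)·0.9928^3·0.1195^5 = +0.000506
  k=2: (−1)^5·1018.2338/(240)·0.9928^1·0.1195^7 = -0.000001
d^4_{2,-1}(0.2396) = -0.023289 +0.000506 -0.000001 = -0.022784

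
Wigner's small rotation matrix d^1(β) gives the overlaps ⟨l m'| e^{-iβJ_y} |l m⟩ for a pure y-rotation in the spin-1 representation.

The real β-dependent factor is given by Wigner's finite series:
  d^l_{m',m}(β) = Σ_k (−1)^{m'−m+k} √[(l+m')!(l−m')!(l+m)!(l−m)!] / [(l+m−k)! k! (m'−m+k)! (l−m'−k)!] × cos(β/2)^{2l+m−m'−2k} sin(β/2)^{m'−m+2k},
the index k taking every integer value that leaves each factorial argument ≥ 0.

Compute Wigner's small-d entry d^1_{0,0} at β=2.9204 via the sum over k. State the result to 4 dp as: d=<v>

d=-0.9756

d^1_{0,0}(β=2.9204) via Wigner's sum:
Half-angle: c=0.110371, s=0.993890. N=√(1·1·1·1)=1.000000
k: max(0,(0)−(0))=0 … min(1+(0),1−(0))=1
  k=0: (−1)^0·1.0000/(1)·0.1104^2·0.9939^0 = +0.012182
  k=1: (−1)^1·1.0000/(1)·0.1104^0·0.9939^2 = -0.987818
d^1_{0,0}(2.9204) = +0.012182 -0.987818 = -0.975636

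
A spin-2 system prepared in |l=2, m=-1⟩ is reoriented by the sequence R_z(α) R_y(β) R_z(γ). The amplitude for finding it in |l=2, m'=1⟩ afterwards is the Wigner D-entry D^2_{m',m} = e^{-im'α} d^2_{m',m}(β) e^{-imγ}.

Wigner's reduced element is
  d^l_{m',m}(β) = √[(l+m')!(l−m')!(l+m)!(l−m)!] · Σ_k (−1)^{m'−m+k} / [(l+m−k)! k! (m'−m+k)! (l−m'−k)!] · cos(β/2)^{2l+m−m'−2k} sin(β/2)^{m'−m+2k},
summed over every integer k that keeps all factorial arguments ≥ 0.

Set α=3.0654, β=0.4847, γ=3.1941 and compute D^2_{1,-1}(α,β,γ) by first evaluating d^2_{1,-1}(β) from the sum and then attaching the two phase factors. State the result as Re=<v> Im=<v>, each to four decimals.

Re=0.1582 Im=0.0205

D^2_{1,-1}(3.0654,0.4847,3.1941) = e^{-i·1·3.0654}·d^2_{1,-1}(0.4847)·e^{-i·-1·3.1941}. Compute d first:
With c≡cos(β/2)=0.970777 and s≡sin(β/2)=0.239985, N=[6·1·1·6]^{1/2}=6.000000
The bounds max(0,m−m')=0 and min(l+m,l−m')=1 give 2 terms
  k=0: (−1)^2·6.0000/(2)·0.9708^2·0.2400^2 = +0.162827
  k=1: (−1)^3·6.0000/(6)·0.9708^0·0.2400^4 = -0.003317
d^2_{1,-1}(0.4847) = +0.162827 -0.003317 = +0.159510
D = (-0.997099-0.076119i)·(+0.159510)·(-0.998622-0.052483i) = +0.158191+0.020472i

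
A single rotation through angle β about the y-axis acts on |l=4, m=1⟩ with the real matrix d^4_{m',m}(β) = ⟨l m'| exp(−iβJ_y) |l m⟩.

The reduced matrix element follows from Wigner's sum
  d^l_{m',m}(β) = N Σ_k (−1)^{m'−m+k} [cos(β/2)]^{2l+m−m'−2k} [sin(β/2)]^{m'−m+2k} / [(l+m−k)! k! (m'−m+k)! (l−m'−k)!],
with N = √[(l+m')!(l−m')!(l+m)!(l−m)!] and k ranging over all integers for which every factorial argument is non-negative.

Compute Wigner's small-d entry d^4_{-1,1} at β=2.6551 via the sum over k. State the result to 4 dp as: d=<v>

d^4_{-1,1}(β=2.6551) via Wigner's sum:
c=cos(2.6551/2)=0.240855, s=sin(2.6551/2)=0.970561; N=√[6·120·120·6]=720.000000
k∈{2,3,4,5} keeps every argument non-negative
  k=2: (−1)^0·720.0000/(72)·0.2409^6·0.9706^2 = +0.001839
  k=3: (−1)^1·720.0000/(24)·0.2409^4·0.9706^4 = -0.089585
  k=4: (−1)^2·720.0000/(48)·0.2409^2·0.9706^6 = +0.727342
  k=5: (−1)^3·720.0000/(720)·0.2409^0·0.9706^8 = -0.787378
d^4_{-1,1}(2.6551) = +0.001839 -0.089585 +0.727342 -0.787378 = -0.147781

d=-0.1478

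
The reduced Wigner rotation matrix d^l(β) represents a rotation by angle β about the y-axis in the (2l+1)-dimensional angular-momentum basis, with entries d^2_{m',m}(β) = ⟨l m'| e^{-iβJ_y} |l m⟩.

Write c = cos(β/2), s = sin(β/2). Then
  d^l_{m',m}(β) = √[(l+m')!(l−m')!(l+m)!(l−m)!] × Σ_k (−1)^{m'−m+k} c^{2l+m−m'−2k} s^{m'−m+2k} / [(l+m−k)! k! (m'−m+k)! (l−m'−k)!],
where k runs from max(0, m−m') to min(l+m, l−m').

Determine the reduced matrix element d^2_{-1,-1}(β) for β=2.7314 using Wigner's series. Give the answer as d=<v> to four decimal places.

d^2_{-1,-1}(β=2.7314) via Wigner's sum:
With c≡cos(β/2)=0.203661 and s≡sin(β/2)=0.979041, N=[1·6·1·6]^{1/2}=6.000000
k: max(0,(-1)−(-1))=0 … min(2+(-1),2−(-1))=1
  k=0: (−1)^0·6.0000/(6)·0.2037^4·0.9790^0 = +0.001720
  k=1: (−1)^1·6.0000/(2)·0.2037^2·0.9790^2 = -0.119273
d^2_{-1,-1}(2.7314) = +0.001720 -0.119273 = -0.117552

d=-0.1176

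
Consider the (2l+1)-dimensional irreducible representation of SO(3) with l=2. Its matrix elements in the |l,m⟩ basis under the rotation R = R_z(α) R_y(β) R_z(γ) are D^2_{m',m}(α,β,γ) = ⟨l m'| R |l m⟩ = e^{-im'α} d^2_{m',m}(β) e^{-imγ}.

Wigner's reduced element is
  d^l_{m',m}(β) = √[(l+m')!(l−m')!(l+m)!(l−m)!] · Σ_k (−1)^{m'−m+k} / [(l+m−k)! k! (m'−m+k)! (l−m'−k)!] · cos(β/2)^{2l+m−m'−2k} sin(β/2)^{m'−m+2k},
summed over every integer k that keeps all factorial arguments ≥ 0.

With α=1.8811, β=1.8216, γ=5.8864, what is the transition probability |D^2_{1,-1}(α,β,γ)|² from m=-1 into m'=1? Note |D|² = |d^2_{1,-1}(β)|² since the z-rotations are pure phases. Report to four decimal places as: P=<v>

P=0.0988

First d^2_{1,-1}(β=1.8216), then the phase factors e^{-i(1)α} and e^{-i(-1)γ}:
With c≡cos(β/2)=0.613114 and s≡sin(β/2)=0.789994, N=[6·1·1·6]^{1/2}=6.000000
k∈{0,1} keeps every argument non-negative
  k=0: (−1)^2·6.0000/(2)·0.6131^2·0.7900^2 = +0.703804
  k=1: (−1)^3·6.0000/(6)·0.6131^0·0.7900^4 = -0.389490
d^2_{1,-1}(1.8216) = +0.703804 -0.389490 = +0.314314
|D^2_{1,-1}|² = |d^2_{1,-1}(β)|² = (+0.314314)² = 0.098793 (the z-rotation phases have unit modulus)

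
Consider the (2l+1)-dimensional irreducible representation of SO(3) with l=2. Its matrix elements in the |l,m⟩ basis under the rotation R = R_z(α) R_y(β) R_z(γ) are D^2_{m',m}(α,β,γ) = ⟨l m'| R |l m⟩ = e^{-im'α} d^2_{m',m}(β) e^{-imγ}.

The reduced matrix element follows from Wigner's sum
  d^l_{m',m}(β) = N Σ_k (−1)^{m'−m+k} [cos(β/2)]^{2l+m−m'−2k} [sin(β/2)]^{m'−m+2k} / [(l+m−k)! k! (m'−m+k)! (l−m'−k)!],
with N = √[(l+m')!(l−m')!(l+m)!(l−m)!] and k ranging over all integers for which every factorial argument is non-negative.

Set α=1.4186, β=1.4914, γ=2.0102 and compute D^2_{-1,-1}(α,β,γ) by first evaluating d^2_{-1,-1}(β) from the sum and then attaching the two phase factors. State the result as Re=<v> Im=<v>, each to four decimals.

First d^2_{-1,-1}(β=1.4914), then the phase factors e^{-i(-1)α} and e^{-i(-1)γ}:
With c≡cos(β/2)=0.734613 and s≡sin(β/2)=0.678486, N=[1·6·1·6]^{1/2}=6.000000
The bounds max(0,m−m')=0 and min(l+m,l−m')=1 give 2 terms
  k=0: (−1)^0·6.0000/(6)·0.7346^4·0.6785^0 = +0.291229
  k=1: (−1)^1·6.0000/(2)·0.7346^2·0.6785^2 = -0.745282
d^2_{-1,-1}(1.4914) = +0.291229 -0.745282 = -0.454053
D = (+0.151609+0.988440i)·(-0.454053)·(-0.425400+0.905006i) = +0.435454+0.128622i

Re=0.4355 Im=0.1286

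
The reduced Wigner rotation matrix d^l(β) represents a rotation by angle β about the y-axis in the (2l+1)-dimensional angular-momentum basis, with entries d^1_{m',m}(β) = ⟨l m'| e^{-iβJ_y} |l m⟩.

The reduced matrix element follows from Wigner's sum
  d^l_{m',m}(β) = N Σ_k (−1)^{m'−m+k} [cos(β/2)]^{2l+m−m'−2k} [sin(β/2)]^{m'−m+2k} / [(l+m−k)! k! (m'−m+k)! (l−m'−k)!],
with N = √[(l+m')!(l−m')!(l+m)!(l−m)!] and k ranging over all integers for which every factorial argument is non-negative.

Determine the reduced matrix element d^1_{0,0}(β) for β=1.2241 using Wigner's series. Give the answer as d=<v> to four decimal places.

d^1_{0,0}(β=1.2241) via Wigner's sum:
c=cos(1.2241/2)=0.818472, s=sin(1.2241/2)=0.574547; N=√[1·1·1·1]=1.000000
Admissible k: 0..1 (factorial args all ≥0)
  k=0: (−1)^0·1.0000/(1)·0.8185^2·0.5745^0 = +0.669896
  k=1: (−1)^1·1.0000/(1)·0.8185^0·0.5745^2 = -0.330104
d^1_{0,0}(1.2241) = +0.669896 -0.330104 = +0.339793

d=0.3398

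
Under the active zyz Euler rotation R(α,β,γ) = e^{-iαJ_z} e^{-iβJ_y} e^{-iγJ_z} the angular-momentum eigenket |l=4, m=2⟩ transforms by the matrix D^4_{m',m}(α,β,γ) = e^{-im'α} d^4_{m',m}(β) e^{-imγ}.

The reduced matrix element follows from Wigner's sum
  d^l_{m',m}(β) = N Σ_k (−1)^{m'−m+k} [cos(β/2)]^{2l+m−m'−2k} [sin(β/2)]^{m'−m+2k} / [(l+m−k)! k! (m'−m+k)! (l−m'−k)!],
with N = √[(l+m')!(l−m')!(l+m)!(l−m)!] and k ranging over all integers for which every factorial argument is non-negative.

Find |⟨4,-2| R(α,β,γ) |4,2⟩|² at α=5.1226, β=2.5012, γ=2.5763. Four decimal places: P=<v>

P=0.0083

First d^4_{-2,2}(β=2.5012), then the phase factors e^{-i(-2)α} and e^{-i(2)γ}:
With c≡cos(β/2)=0.314753 and s≡sin(β/2)=0.949174, N=[2·720·720·2]^{1/2}=1440.000000
The bounds max(0,m−m')=4 and min(l+m,l−m')=6 give 3 terms
  k=4: (−1)^0·1440.0000/(96)·0.3148^4·0.9492^4 = +0.119496
  k=5: (−1)^1·1440.0000/(120)·0.3148^2·0.9492^6 = -0.869350
  k=6: (−1)^2·1440.0000/(1440)·0.3148^0·0.9492^8 = +0.658818
d^4_{-2,2}(2.5012) = +0.119496 -0.869350 +0.658818 = -0.091037
|D^4_{-2,2}|² = |d^4_{-2,2}(β)|² = (-0.091037)² = 0.008288 (the z-rotation phases have unit modulus)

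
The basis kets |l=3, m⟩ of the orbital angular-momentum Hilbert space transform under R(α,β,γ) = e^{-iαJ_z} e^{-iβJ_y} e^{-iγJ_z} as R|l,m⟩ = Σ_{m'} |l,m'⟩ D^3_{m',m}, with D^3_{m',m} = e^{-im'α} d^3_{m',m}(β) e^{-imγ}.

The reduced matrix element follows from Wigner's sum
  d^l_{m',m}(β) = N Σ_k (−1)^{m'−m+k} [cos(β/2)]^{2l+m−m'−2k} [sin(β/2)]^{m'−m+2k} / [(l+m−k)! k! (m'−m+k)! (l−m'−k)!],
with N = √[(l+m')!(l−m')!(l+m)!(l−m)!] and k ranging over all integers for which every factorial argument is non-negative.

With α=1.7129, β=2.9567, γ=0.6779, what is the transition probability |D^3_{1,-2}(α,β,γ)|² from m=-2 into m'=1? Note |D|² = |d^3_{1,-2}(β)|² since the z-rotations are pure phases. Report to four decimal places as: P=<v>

D^3_{1,-2}(1.7129,2.9567,0.6779) = e^{-i·1·1.7129}·d^3_{1,-2}(2.9567)·e^{-i·-2·0.6779}. Compute d first:
c=cos(2.9567/2)=0.092315, s=sin(2.9567/2)=0.995730; N=√[24·2·1·120]=75.894664
k∈{0,1} keeps every argument non-negative
  k=0: (−1)^3·75.8947/(12)·0.0923^3·0.9957^3 = -0.004912
  k=1: (−1)^4·75.8947/(24)·0.0923^1·0.9957^5 = +0.285745
d^3_{1,-2}(2.9567) = -0.004912 +0.285745 = +0.280833
|D^3_{1,-2}|² = |d^3_{1,-2}(β)|² = (+0.280833)² = 0.078867 (the z-rotation phases have unit modulus)

P=0.0789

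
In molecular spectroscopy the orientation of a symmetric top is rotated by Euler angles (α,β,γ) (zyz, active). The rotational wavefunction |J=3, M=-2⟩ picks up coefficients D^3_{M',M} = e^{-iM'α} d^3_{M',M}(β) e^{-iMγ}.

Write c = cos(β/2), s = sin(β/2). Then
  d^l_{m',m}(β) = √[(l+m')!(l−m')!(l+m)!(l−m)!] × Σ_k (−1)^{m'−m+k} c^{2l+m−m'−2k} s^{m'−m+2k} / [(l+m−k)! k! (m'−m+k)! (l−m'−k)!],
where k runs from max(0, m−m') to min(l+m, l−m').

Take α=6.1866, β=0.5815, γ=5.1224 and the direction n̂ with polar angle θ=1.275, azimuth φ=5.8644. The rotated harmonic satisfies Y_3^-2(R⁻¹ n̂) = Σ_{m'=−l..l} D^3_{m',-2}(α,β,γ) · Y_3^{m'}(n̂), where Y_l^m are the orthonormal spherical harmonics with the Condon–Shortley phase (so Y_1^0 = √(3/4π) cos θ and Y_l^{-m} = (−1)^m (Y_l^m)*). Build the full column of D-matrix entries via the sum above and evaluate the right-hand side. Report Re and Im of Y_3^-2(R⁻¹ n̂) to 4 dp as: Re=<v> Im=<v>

Re=0.0633 Im=-0.3349

Need the full column D^3_{m',-2} for m'=−3..3 at α=6.1866, β=0.5815, γ=5.1224.
cos(β/2)=0.958029, sin(β/2)=0.286671
d^3_{-3,-2}: single k=1 term ⇒ +0.566699;  D = -0.488876-0.286616i
d^3_{-2,-2}: k∈[0..1] ⇒ +0.773165 -0.346140 = +0.427025;  D = -0.345838-0.250492i
d^3_{-1,-2}: k∈[0..1] ⇒ -0.731606 +0.131014 = -0.600592;  D = +0.450165+0.397571i
d^3_{0,-2}: k∈[0..1] ⇒ +0.379177 -0.033951 = +0.345226;  D = -0.235515-0.252416i
d^3_{1,-2}: k∈[0..1] ⇒ -0.131014 +0.005865 = -0.125148;  D = +0.076155+0.099310i
d^3_{2,-2}: k∈[0..1] ⇒ +0.030993 -0.000555 = +0.030438;  D = -0.016106-0.025827i
d^3_{3,-2}: single k=0 term ⇒ -0.004543;  D = +0.002021+0.004069i
Y_3^{m'}(θ=1.275,φ=5.8644) and Σ D·Y over m':
  (-0.4889-0.2866i)·(+0.1129+0.3473i)  (-0.3458-0.2505i)·(+0.1824+0.2025i)  (+0.4502+0.3976i)·(-0.1624-0.0723i)  (-0.2355-0.2524i)·(-0.2801+0.0000i)  (+0.0762+0.0993i)·(+0.1624-0.0723i)  (-0.0161-0.0258i)·(+0.1824-0.2025i)  (+0.0020+0.0041i)·(-0.1129+0.3473i)
Y_3^-2(R⁻¹ n̂) = +0.063297-0.334900i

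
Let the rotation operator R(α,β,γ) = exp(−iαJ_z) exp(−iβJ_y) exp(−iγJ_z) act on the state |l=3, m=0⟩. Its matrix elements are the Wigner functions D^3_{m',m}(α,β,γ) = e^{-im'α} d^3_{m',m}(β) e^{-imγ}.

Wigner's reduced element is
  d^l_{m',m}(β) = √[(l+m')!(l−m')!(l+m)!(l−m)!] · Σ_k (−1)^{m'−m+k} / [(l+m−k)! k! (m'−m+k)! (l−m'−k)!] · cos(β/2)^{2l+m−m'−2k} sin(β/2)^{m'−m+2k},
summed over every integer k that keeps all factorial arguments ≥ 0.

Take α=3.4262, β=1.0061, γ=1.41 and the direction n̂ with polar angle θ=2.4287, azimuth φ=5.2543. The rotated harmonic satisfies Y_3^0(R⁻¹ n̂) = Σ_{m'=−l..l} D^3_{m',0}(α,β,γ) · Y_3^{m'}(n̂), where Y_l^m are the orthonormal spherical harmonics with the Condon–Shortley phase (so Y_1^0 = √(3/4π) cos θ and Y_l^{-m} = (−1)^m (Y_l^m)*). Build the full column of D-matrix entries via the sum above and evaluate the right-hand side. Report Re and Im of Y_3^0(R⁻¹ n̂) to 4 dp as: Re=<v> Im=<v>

Re=0.3079 Im=0.0000

Need the full column D^3_{m',0} for m'=−3..3 at α=3.4262, β=1.0061, γ=1.41.
cos(β/2)=0.876116, sin(β/2)=0.482100
d^3_{-3,0}: single k=3 term ⇒ +0.336986;  D = -0.221436-0.254019i
d^3_{-2,0}: k∈[2..3] ⇒ +0.750035 -0.227108 = +0.522927;  D = +0.440474+0.281843i
d^3_{-1,0}: k∈[1..3] ⇒ +0.862058 -0.783084 +0.079038 = +0.158012;  D = -0.151656-0.044367i
d^3_{0,0}: k∈[0..3] ⇒ +0.452241 -1.232434 +0.373176 -0.012555 = -0.419571;  D = -0.419571+0.000000i
d^3_{1,0}: k∈[0..2] ⇒ -0.862058 +0.783084 -0.079038 = -0.158012;  D = +0.151656-0.044367i
d^3_{2,0}: k∈[0..1] ⇒ +0.750035 -0.227108 = +0.522927;  D = +0.440474-0.281843i
d^3_{3,0}: single k=0 term ⇒ -0.336986;  D = +0.221436-0.254019i
Y_3^{m'}(θ=2.4287,φ=5.2543) and Σ D·Y over m':
  (-0.2214-0.2540i)·(-0.1165+0.0064i)  (+0.4405+0.2818i)·(+0.1547-0.2923i)  (-0.1517-0.0444i)·(+0.2029+0.3370i)  (-0.4196+0.0000i)·(+0.0392+0.0000i)  (+0.1517-0.0444i)·(-0.2029+0.3370i)  (+0.4405-0.2818i)·(+0.1547+0.2923i)  (+0.2214-0.2540i)·(+0.1165+0.0064i)
Y_3^0(R⁻¹ n̂) = +0.307864-0.000000i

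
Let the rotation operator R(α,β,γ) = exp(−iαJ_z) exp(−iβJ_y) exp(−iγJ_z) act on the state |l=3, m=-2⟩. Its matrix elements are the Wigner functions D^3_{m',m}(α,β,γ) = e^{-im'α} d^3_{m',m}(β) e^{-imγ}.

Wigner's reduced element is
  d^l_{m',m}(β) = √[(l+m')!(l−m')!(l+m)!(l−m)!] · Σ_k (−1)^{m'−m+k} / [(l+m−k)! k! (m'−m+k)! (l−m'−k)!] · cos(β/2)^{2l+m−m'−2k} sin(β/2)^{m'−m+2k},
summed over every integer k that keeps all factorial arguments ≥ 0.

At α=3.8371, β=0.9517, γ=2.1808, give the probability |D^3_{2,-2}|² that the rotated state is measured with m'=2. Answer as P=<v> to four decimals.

D^3_{2,-2}(3.8371,0.9517,2.1808) = e^{-i·2·3.8371}·d^3_{2,-2}(0.9517)·e^{-i·-2·2.1808}. Compute d first:
Half-angle: c=0.888904, s=0.458094. N=√(120·1·1·120)=120.000000
Admissible k: 0..1 (factorial args all ≥0)
  k=0: (−1)^4·120.0000/(24)·0.8889^2·0.4581^4 = +0.173980
  k=1: (−1)^5·120.0000/(120)·0.8889^0·0.4581^6 = -0.009241
d^3_{2,-2}(0.9517) = +0.173980 -0.009241 = +0.164738
|D^3_{2,-2}|² = |d^3_{2,-2}(β)|² = (+0.164738)² = 0.027139 (the z-rotation phases have unit modulus)

P=0.0271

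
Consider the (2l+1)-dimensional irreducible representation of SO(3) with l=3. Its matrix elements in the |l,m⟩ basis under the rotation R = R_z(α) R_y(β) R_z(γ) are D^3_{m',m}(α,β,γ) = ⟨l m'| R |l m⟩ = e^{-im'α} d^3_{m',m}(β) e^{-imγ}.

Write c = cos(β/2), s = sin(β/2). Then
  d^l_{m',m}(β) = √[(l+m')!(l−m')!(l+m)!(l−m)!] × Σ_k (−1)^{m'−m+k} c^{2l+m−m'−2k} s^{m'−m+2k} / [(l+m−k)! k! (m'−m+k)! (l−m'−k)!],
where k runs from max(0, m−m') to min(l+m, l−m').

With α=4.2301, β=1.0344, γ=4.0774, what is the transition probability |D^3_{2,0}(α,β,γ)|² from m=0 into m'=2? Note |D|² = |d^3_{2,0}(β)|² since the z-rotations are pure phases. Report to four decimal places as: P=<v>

P=0.2673

D^3_{2,0}(4.2301,1.0344,4.0774) = e^{-i·2·4.2301}·d^3_{2,0}(1.0344)·e^{-i·0·4.0774}. Compute d first:
Half-angle: c=0.869207, s=0.494448. N=√(120·1·6·6)=65.726707
k∈{0,1} keeps every argument non-negative
  k=0: (−1)^2·65.7267/(12)·0.8692^4·0.4944^2 = +0.764355
  k=1: (−1)^3·65.7267/(12)·0.8692^2·0.4944^4 = -0.247338
d^3_{2,0}(1.0344) = +0.764355 -0.247338 = +0.517018
|D^3_{2,0}|² = |d^3_{2,0}(β)|² = (+0.517018)² = 0.267307 (the z-rotation phases have unit modulus)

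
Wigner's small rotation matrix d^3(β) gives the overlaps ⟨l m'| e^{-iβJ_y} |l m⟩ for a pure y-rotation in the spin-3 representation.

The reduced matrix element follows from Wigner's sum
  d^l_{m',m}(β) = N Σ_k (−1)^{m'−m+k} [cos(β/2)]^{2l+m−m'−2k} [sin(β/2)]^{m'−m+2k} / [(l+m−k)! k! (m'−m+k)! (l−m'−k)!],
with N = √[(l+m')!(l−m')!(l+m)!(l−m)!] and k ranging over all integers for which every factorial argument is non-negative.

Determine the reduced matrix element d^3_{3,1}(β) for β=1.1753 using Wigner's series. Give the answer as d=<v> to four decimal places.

d^3_{3,1}(β=1.1753) via Wigner's sum:
c=cos(1.1753/2)=0.832246, s=sin(1.1753/2)=0.554407; N=√[720·1·24·2]=185.903201
Admissible k: 0..0 (factorial args all ≥0)
  k=0: (−1)^2·185.9032/(48)·0.8322^4·0.5544^2 = +0.571096
d^3_{3,1}(1.1753) = +0.571096

d=0.5711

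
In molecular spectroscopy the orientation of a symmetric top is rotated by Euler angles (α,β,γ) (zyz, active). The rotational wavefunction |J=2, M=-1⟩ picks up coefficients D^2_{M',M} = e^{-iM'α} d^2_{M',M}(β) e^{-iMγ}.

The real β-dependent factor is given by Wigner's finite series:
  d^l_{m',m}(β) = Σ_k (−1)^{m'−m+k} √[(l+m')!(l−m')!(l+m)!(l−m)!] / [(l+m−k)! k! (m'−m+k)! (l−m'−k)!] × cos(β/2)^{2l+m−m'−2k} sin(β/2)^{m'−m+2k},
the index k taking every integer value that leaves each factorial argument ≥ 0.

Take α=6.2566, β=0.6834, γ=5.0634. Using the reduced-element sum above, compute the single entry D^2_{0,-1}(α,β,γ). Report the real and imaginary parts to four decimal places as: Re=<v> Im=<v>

First d^2_{0,-1}(β=0.6834), then the phase factors e^{-i(0)α} and e^{-i(-1)γ}:
Half-angle: c=0.942186, s=0.335089. N=√(2·2·1·6)=4.898979
k: max(0,(-1)−(0))=0 … min(2+(-1),2−(0))=1
  k=0: (−1)^1·4.8990/(2)·0.9422^3·0.3351^1 = -0.686510
  k=1: (−1)^2·4.8990/(2)·0.9422^1·0.3351^3 = +0.086835
d^2_{0,-1}(0.6834) = -0.686510 +0.086835 = -0.599675
Attach z-rotation phases: D = e^{-i(0)(6.2566)}·(-0.599675)·e^{-i(-1)(5.0634)} = -0.206197+0.563110i

Re=-0.2062 Im=0.5631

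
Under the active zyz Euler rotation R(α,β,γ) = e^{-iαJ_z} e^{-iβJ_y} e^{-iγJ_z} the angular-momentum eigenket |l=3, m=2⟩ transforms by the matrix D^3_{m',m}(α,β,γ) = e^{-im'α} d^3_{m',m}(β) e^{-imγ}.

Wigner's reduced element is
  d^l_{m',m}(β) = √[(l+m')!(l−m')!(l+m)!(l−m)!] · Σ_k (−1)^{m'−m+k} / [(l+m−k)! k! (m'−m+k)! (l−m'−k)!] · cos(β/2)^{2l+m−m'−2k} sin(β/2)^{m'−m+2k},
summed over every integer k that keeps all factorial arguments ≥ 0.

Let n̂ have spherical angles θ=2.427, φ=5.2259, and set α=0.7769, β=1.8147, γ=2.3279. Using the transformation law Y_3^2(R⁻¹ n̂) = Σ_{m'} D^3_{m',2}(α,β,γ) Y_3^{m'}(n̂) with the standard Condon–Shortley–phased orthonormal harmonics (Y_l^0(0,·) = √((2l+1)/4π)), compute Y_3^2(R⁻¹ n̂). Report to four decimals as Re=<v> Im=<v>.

Re=0.0167 Im=0.0044

Need the full column D^3_{m',2} for m'=−3..3 at α=0.7769, β=1.8147, γ=2.3279.
cos(β/2)=0.615836, sin(β/2)=0.787875
d^3_{-3,2}: single k=5 term ⇒ +0.457958;  D = -0.313601-0.333736i
d^3_{-2,2}: k∈[4..5] ⇒ +0.730681 -0.239190 = +0.491492;  D = -0.491107-0.019454i
d^3_{-1,2}: k∈[3..4] ⇒ +0.722430 -0.591222 = +0.131209;  D = -0.097131+0.088211i
d^3_{0,2}: k∈[2..3] ⇒ +0.489029 -0.800421 = -0.311393;  D = +0.017612-0.310894i
d^3_{1,2}: k∈[1..2] ⇒ +0.220689 -0.722430 = -0.501741;  D = -0.330957-0.377109i
d^3_{2,2}: k∈[0..1] ⇒ +0.054549 -0.446420 = -0.391871;  D = -0.390810-0.028810i
d^3_{3,2}: single k=0 term ⇒ -0.170945;  D = -0.130380+0.110559i
Y_3^{m'}(θ=2.427,φ=5.2259) and Σ D·Y over m':
  (-0.3136-0.3337i)·(-0.1174-0.0036i)  (-0.4911-0.0195i)·(+0.1715-0.2837i)  (-0.0971+0.0882i)·(+0.1928+0.3418i)  (+0.0176-0.3109i)·(+0.0415+0.0000i)  (-0.3310-0.3771i)·(-0.1928+0.3418i)  (-0.3908-0.0288i)·(+0.1715+0.2837i)  (-0.1304+0.1106i)·(+0.1174-0.0036i)
Y_3^2(R⁻¹ n̂) = +0.016651+0.004377i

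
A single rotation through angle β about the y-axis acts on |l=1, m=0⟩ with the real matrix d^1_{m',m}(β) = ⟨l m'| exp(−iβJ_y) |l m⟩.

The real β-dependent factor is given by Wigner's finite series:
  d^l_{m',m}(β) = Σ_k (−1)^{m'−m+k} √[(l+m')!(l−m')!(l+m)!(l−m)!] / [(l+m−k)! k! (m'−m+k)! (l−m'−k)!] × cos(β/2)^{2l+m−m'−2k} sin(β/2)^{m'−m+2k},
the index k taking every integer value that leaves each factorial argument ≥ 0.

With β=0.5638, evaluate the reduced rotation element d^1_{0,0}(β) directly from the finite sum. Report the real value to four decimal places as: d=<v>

d=0.8452

d^1_{0,0}(β=0.5638) via Wigner's sum:
Half-angle: c=0.960529, s=0.278181. N=√(1·1·1·1)=1.000000
The bounds max(0,m−m')=0 and min(l+m,l−m')=1 give 2 terms
  k=0: (−1)^0·1.0000/(1)·0.9605^2·0.2782^0 = +0.922615
  k=1: (−1)^1·1.0000/(1)·0.9605^0·0.2782^2 = -0.077385
d^1_{0,0}(0.5638) = +0.922615 -0.077385 = +0.845230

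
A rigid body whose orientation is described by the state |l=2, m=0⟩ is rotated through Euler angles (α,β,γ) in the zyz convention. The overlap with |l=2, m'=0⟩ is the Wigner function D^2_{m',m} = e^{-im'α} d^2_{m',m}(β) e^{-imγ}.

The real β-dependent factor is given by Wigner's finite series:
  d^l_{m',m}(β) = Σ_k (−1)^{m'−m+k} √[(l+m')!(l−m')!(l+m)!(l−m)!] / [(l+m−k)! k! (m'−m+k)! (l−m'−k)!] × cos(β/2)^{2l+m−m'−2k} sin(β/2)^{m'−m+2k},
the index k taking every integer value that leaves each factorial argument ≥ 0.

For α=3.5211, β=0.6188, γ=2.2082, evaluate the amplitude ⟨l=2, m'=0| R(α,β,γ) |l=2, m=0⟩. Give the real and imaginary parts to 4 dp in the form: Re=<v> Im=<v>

Split into d^2_{0,0}(β=0.6188) × two z-phases.
c=cos(0.6188/2)=0.952516, s=sin(0.6188/2)=0.304487; N=√[2·2·2·2]=4.000000
Admissible k: 0..2 (factorial args all ≥0)
  k=0: (−1)^0·4.0000/(4)·0.9525^4·0.3045^0 = +0.823171
  k=1: (−1)^1·4.0000/(1)·0.9525^2·0.3045^2 = -0.336467
  k=2: (−1)^2·4.0000/(4)·0.9525^0·0.3045^4 = +0.008596
d^2_{0,0}(0.6188) = +0.823171 -0.336467 +0.008596 = +0.495299
Attach z-rotation phases: D = e^{-i(0)(3.5211)}·(+0.495299)·e^{-i(0)(2.2082)} = +0.495299+0.000000i

Re=0.4953 Im=0.0000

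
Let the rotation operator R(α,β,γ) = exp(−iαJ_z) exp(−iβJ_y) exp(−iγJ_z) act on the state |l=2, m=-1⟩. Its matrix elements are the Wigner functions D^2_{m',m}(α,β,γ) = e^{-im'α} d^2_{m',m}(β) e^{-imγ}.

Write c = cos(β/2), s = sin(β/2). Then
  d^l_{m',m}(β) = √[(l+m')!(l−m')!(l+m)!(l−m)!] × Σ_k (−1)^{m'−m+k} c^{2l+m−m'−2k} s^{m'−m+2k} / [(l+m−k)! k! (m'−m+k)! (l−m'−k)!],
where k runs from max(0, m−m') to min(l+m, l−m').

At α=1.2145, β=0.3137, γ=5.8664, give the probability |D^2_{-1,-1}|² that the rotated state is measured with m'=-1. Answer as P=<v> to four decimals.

P=0.7751

First d^2_{-1,-1}(β=0.3137), then the phase factors e^{-i(-1)α} and e^{-i(-1)γ}:
c=cos(0.3137/2)=0.987724, s=sin(0.3137/2)=0.156208; N=√[1·6·1·6]=6.000000
k∈{0,1} keeps every argument non-negative
  k=0: (−1)^0·6.0000/(6)·0.9877^4·0.1562^0 = +0.951794
  k=1: (−1)^1·6.0000/(2)·0.9877^2·0.1562^2 = -0.071416
d^2_{-1,-1}(0.3137) = +0.951794 -0.071416 = +0.880377
|D^2_{-1,-1}|² = |d^2_{-1,-1}(β)|² = (+0.880377)² = 0.775064 (the z-rotation phases have unit modulus)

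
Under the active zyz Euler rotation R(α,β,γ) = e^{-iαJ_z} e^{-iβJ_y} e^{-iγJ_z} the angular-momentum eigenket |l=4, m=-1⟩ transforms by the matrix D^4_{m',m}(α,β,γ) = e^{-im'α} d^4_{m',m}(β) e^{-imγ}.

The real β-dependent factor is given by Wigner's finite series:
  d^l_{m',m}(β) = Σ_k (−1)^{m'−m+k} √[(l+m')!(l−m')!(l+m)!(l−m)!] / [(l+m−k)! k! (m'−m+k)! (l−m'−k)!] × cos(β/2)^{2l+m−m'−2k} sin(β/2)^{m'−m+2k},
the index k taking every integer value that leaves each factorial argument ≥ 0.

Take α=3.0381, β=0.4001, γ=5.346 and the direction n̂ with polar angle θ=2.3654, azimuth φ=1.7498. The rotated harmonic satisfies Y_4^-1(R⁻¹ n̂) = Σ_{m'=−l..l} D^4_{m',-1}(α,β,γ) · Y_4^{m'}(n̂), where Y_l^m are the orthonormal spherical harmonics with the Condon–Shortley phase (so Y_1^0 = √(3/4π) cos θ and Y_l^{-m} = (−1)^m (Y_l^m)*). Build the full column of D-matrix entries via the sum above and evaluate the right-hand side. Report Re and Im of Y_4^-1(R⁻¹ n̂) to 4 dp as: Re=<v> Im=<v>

Re=0.1422 Im=0.0051

Need the full column D^4_{m',-1} for m'=−4..4 at α=3.0381, β=0.4001, γ=5.346.
cos(β/2)=0.980057, sin(β/2)=0.198718
d^4_{-4,-1}: single k=3 term ⇒ +0.053096;  D = +0.011569-0.051821i
d^4_{-3,-1}: k∈[2..3] ⇒ +0.277749 -0.019032 = +0.258718;  D = -0.082153+0.245328i
d^4_{-2,-1}: k∈[1..3] ⇒ +0.732205 -0.150514 +0.004125 = +0.585816;  D = +0.242412-0.533308i
d^4_{-1,-1}: k∈[0..3] ⇒ +0.851156 -0.524897 +0.043160 -0.000591 = +0.368828;  D = -0.186492+0.318205i
d^4_{0,-1}: k∈[0..3] ⇒ -0.771811 +0.190386 -0.007827 +0.000054 = -0.589199;  D = -0.348840+0.474832i
d^4_{1,-1}: k∈[0..3] ⇒ +0.349931 -0.043160 +0.000887 -0.000002 = +0.307657;  D = -0.206790+0.227795i
d^4_{2,-1}: k∈[0..2] ⇒ -0.100342 +0.006188 -0.000051 = -0.094205;  D = -0.070187+0.062837i
d^4_{3,-1}: k∈[0..1] ⇒ +0.019032 -0.000469 = +0.018562;  D = -0.015035+0.010886i
d^4_{4,-1}: single k=0 term ⇒ -0.002183;  D = -0.001891+0.001091i
Y_4^{m'}(θ=2.3654,φ=1.7498) and Σ D·Y over m':
  (+0.0116-0.0518i)·(+0.0804-0.0700i)  (-0.0822+0.2453i)·(-0.1571-0.2639i)  (+0.2424-0.5333i)·(-0.3943+0.1475i)  (-0.1865+0.3182i)·(+0.0238+0.1314i)  (-0.3488+0.4748i)·(-0.3386+0.0000i)  (-0.2068+0.2278i)·(-0.0238+0.1314i)  (-0.0702+0.0628i)·(-0.3943-0.1475i)  (-0.0150+0.0109i)·(+0.1571-0.2639i)  (-0.0019+0.0011i)·(+0.0804+0.0700i)
Y_4^-1(R⁻¹ n̂) = +0.142152+0.005137i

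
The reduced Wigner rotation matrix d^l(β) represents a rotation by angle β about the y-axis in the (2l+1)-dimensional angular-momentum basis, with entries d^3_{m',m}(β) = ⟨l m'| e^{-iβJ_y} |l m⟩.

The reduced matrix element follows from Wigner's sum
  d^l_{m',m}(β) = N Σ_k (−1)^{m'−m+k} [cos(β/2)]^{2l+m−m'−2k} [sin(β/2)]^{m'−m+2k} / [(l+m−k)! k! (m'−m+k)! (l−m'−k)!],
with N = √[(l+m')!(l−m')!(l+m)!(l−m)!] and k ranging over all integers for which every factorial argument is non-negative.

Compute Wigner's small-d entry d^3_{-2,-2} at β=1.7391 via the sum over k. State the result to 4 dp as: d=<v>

d=-0.4336

d^3_{-2,-2}(β=1.7391) via Wigner's sum:
c=cos(1.7391/2)=0.645170, s=sin(1.7391/2)=0.764039; N=√[1·120·1·120]=120.000000
k: max(0,(-2)−(-2))=0 … min(3+(-2),3−(-2))=1
  k=0: (−1)^0·120.0000/(120)·0.6452^6·0.7640^0 = +0.072119
  k=1: (−1)^1·120.0000/(24)·0.6452^4·0.7640^2 = -0.505706
d^3_{-2,-2}(1.7391) = +0.072119 -0.505706 = -0.433588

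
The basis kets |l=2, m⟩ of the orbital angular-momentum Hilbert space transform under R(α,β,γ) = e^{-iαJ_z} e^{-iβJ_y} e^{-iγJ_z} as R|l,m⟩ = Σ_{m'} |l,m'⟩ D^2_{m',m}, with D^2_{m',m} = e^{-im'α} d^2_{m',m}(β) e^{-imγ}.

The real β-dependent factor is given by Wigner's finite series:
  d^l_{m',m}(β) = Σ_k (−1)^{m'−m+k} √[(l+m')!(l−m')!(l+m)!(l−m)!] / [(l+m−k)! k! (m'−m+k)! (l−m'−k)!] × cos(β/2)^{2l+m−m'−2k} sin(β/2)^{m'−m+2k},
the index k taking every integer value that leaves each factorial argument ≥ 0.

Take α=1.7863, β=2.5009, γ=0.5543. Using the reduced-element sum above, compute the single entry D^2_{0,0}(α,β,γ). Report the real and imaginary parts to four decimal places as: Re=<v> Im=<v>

Re=0.4640 Im=0.0000

First d^2_{0,0}(β=2.5009), then the phase factors e^{-i(0)α} and e^{-i(0)γ}:
c=cos(2.5009/2)=0.314895, s=sin(2.5009/2)=0.949126; N=√[2·2·2·2]=4.000000
k: max(0,(0)−(0))=0 … min(2+(0),2−(0))=2
  k=0: (−1)^0·4.0000/(4)·0.3149^4·0.9491^0 = +0.009833
  k=1: (−1)^1·4.0000/(1)·0.3149^2·0.9491^2 = -0.357306
  k=2: (−1)^2·4.0000/(4)·0.3149^0·0.9491^4 = +0.811514
d^2_{0,0}(2.5009) = +0.009833 -0.357306 +0.811514 = +0.464041
Attach z-rotation phases: D = e^{-i(0)(1.7863)}·(+0.464041)·e^{-i(0)(0.5543)} = +0.464041+0.000000i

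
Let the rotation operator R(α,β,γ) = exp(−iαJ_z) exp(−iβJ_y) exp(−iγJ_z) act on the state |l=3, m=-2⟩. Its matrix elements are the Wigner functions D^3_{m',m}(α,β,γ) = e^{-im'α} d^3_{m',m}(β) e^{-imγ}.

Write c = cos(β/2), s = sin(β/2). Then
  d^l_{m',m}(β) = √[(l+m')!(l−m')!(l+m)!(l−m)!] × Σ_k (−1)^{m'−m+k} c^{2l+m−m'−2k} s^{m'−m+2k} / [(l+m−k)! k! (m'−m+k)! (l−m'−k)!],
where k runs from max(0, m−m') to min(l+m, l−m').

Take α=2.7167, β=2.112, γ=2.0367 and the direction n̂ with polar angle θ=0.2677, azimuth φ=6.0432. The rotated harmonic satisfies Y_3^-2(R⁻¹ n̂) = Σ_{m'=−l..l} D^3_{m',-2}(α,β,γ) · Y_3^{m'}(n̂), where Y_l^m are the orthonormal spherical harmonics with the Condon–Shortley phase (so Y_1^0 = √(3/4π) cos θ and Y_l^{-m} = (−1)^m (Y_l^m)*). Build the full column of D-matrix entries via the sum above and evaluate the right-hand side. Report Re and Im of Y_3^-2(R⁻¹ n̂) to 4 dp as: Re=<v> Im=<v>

Need the full column D^3_{m',-2} for m'=−3..3 at α=2.7167, β=2.112, γ=2.0367.
cos(β/2)=0.492358, sin(β/2)=0.870393
d^3_{-3,-2}: single k=1 term ⇒ +0.061687;  D = +0.058096-0.020739i
d^3_{-2,-2}: k∈[0..1] ⇒ +0.014246 -0.222599 = -0.208353;  D = +0.207653+0.017070i
d^3_{-1,-2}: k∈[0..1] ⇒ -0.079638 +0.497758 = +0.418120;  D = +0.365540+0.202990i
d^3_{0,-2}: k∈[0..1] ⇒ +0.243845 -0.762050 = -0.518205;  D = +0.309049+0.415963i
d^3_{1,-2}: k∈[0..1] ⇒ -0.497758 +0.777782 = +0.280024;  D = +0.059495+0.273630i
d^3_{2,-2}: k∈[0..1] ⇒ +0.695653 -0.434803 = +0.260850;  D = +0.054580-0.255076i
d^3_{3,-2}: single k=0 term ⇒ -0.602467;  D = +0.357704-0.484783i
Y_3^{m'}(θ=0.2677,φ=6.0432) and Σ D·Y over m':
  (+0.0581-0.0207i)·(+0.0058+0.0051i)  (+0.2077+0.0171i)·(+0.0612+0.0318i)  (+0.3655+0.2030i)·(+0.3031+0.0742i)  (+0.3090+0.4160i)·(+0.5939+0.0000i)  (+0.0595+0.2736i)·(-0.3031+0.0742i)  (+0.0546-0.2551i)·(+0.0612-0.0318i)  (+0.3577-0.4848i)·(-0.0058+0.0051i)
Y_3^-2(R⁻¹ n̂) = +0.249154+0.252267i

Re=0.2492 Im=0.2523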